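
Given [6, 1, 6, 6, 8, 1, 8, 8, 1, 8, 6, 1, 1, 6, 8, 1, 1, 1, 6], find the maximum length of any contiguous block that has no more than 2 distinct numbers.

[6] 1 distinct, len 1
[6, 1] 2 distinct, len 2
[6, 1, 6] 2 distinct, len 3
[6, 1, 6, 6] 2 distinct, len 4
[6, 6, 8] 2 distinct, len 3
[8, 1] 2 distinct, len 2
[8, 1, 8] 2 distinct, len 3
[8, 1, 8, 8] 2 distinct, len 4
[8, 1, 8, 8, 1] 2 distinct, len 5
[8, 1, 8, 8, 1, 8] 2 distinct, len 6
[8, 6] 2 distinct, len 2
[6, 1] 2 distinct, len 2
[6, 1, 1] 2 distinct, len 3
[6, 1, 1, 6] 2 distinct, len 4
[6, 8] 2 distinct, len 2
[8, 1] 2 distinct, len 2
[8, 1, 1] 2 distinct, len 3
[8, 1, 1, 1] 2 distinct, len 4
[1, 1, 1, 6] 2 distinct, len 4
Longest length with ≤2 distinct: 6.

6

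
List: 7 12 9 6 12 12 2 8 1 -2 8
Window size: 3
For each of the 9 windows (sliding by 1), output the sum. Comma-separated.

28, 27, 27, 30, 26, 22, 11, 7, 7

[7, 12, 9] → sum 28
[12, 9, 6] → sum 27
[9, 6, 12] → sum 27
[6, 12, 12] → sum 30
[12, 12, 2] → sum 26
[12, 2, 8] → sum 22
[2, 8, 1] → sum 11
[8, 1, -2] → sum 7
[1, -2, 8] → sum 7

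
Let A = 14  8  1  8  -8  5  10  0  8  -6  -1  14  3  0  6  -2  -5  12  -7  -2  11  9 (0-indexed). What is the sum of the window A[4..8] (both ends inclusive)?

Elements at indices 4..8: -8, 5, 10, 0, 8
sum(-8, 5, 10, 0, 8) = 15

15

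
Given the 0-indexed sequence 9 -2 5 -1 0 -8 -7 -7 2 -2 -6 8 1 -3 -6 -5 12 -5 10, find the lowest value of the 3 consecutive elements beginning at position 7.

Elements at indices 7..9: -7, 2, -2
min(-7, 2, -2) = -7

-7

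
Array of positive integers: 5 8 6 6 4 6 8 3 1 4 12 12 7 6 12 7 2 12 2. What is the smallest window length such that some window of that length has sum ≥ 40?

Extend right; whenever the sum reaches 40, record the length and shrink from the left:
add 5: running sum 5 < 40
add 8: running sum 13 < 40
add 6: running sum 19 < 40
add 6: running sum 25 < 40
add 4: running sum 29 < 40
add 6: running sum 35 < 40
end 6: [5, 8, 6, 6, 4, 6, 8] sum 43, len 7
end 7: [8, 6, 6, 4, 6, 8, 3] sum 41, len 7
end 8: [8, 6, 6, 4, 6, 8, 3, 1] sum 42, len 8
end 9: [8, 6, 6, 4, 6, 8, 3, 1, 4] sum 46, len 9
end 10: [6, 4, 6, 8, 3, 1, 4, 12] sum 44, len 8
end 11: [8, 3, 1, 4, 12, 12] sum 40, len 6
end 12: [8, 3, 1, 4, 12, 12, 7] sum 47, len 7
end 13: [4, 12, 12, 7, 6] sum 41, len 5
end 14: [12, 12, 7, 6, 12] sum 49, len 5
end 15: [12, 7, 6, 12, 7] sum 44, len 5
end 16: [12, 7, 6, 12, 7, 2] sum 46, len 6
end 17: [7, 6, 12, 7, 2, 12] sum 46, len 6
end 18: [6, 12, 7, 2, 12, 2] sum 41, len 6
Shortest qualifying length: 5.

5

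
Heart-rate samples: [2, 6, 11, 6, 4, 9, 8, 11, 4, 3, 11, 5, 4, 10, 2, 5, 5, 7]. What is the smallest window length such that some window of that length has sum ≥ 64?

add 2: running sum 2 < 64
add 6: running sum 8 < 64
add 11: running sum 19 < 64
add 6: running sum 25 < 64
add 4: running sum 29 < 64
add 9: running sum 38 < 64
add 8: running sum 46 < 64
add 11: running sum 57 < 64
add 4: running sum 61 < 64
end 9: [2, 6, 11, 6, 4, 9, 8, 11, 4, 3] sum 64, len 10
end 10: [11, 6, 4, 9, 8, 11, 4, 3, 11] sum 67, len 9
end 11: [11, 6, 4, 9, 8, 11, 4, 3, 11, 5] sum 72, len 10
end 12: [6, 4, 9, 8, 11, 4, 3, 11, 5, 4] sum 65, len 10
end 13: [9, 8, 11, 4, 3, 11, 5, 4, 10] sum 65, len 9
end 14: [9, 8, 11, 4, 3, 11, 5, 4, 10, 2] sum 67, len 10
end 15: [9, 8, 11, 4, 3, 11, 5, 4, 10, 2, 5] sum 72, len 11
end 16: [8, 11, 4, 3, 11, 5, 4, 10, 2, 5, 5] sum 68, len 11
end 17: [11, 4, 3, 11, 5, 4, 10, 2, 5, 5, 7] sum 67, len 11
Shortest qualifying length: 9.

9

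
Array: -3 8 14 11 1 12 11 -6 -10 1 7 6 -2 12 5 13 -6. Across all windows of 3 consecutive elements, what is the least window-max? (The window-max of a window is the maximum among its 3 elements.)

Each size-3 window and its max:
[-3, 8, 14] → max 14
[8, 14, 11] → max 14
[14, 11, 1] → max 14
[11, 1, 12] → max 12
[1, 12, 11] → max 12
[12, 11, -6] → max 12
[11, -6, -10] → max 11
[-6, -10, 1] → max 1
[-10, 1, 7] → max 7
[1, 7, 6] → max 7
[7, 6, -2] → max 7
[6, -2, 12] → max 12
[-2, 12, 5] → max 12
[12, 5, 13] → max 13
[5, 13, -6] → max 13
Least of these is 1.

1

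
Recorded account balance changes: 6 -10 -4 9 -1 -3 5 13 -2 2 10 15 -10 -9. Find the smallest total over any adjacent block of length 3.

-8

6 -10 -4 → sum -8
-10 -4 9 → sum -5
-4 9 -1 → sum 4
9 -1 -3 → sum 5
-1 -3 5 → sum 1
-3 5 13 → sum 15
5 13 -2 → sum 16
13 -2 2 → sum 13
-2 2 10 → sum 10
2 10 15 → sum 27
10 15 -10 → sum 15
15 -10 -9 → sum -4
Smallest of these is -8.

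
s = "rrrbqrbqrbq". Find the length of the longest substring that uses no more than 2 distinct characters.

4

[r] 1 distinct, len 1
[r, r] 1 distinct, len 2
[r, r, r] 1 distinct, len 3
[r, r, r, b] 2 distinct, len 4
[b, q] 2 distinct, len 2
[q, r] 2 distinct, len 2
[r, b] 2 distinct, len 2
[b, q] 2 distinct, len 2
[q, r] 2 distinct, len 2
[r, b] 2 distinct, len 2
[b, q] 2 distinct, len 2
Longest length with ≤2 distinct: 4.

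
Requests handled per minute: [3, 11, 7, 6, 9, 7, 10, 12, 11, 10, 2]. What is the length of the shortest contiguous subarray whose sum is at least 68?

add 3: running sum 3 < 68
add 11: running sum 14 < 68
add 7: running sum 21 < 68
add 6: running sum 27 < 68
add 9: running sum 36 < 68
add 7: running sum 43 < 68
add 10: running sum 53 < 68
add 12: running sum 65 < 68
add 11: shortest ending here [11, 7, 6, 9, 7, 10, 12, 11] sum 73, len 8
add 10: shortest ending here [7, 6, 9, 7, 10, 12, 11, 10] sum 72, len 8
add 2: shortest ending here [7, 6, 9, 7, 10, 12, 11, 10, 2] sum 74, len 9
Shortest qualifying length: 8.

8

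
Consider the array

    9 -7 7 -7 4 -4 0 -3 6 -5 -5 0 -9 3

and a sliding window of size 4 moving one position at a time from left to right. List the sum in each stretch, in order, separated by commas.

2, -3, 0, -7, -3, -1, -2, -7, -4, -19, -11

(9, -7, 7, -7) → sum 2
(-7, 7, -7, 4) → sum -3
(7, -7, 4, -4) → sum 0
(-7, 4, -4, 0) → sum -7
(4, -4, 0, -3) → sum -3
(-4, 0, -3, 6) → sum -1
(0, -3, 6, -5) → sum -2
(-3, 6, -5, -5) → sum -7
(6, -5, -5, 0) → sum -4
(-5, -5, 0, -9) → sum -19
(-5, 0, -9, 3) → sum -11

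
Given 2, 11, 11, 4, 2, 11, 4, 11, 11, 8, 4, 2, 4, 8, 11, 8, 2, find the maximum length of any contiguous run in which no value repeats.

add 2: [2] len 1
add 11: [2, 11] len 2
add 11 (repeat 11, move left end past it): [11] len 1
add 4: [11, 4] len 2
add 2: [11, 4, 2] len 3
add 11 (repeat 11, move left end past it): [4, 2, 11] len 3
add 4 (repeat 4, move left end past it): [2, 11, 4] len 3
add 11 (repeat 11, move left end past it): [4, 11] len 2
add 11 (repeat 11, move left end past it): [11] len 1
add 8: [11, 8] len 2
add 4: [11, 8, 4] len 3
add 2: [11, 8, 4, 2] len 4
add 4 (repeat 4, move left end past it): [2, 4] len 2
add 8: [2, 4, 8] len 3
add 11: [2, 4, 8, 11] len 4
add 8 (repeat 8, move left end past it): [11, 8] len 2
add 2: [11, 8, 2] len 3
Longest all-distinct length: 4.

4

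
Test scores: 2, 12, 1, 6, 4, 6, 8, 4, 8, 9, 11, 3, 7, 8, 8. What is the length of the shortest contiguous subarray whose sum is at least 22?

3

add 2: running sum 2 < 22
add 12: running sum 14 < 22
add 1: running sum 15 < 22
add 6: running sum 21 < 22
end 4: [12, 1, 6, 4] sum 23, len 4
end 5: [12, 1, 6, 4, 6] sum 29, len 5
end 6: [6, 4, 6, 8] sum 24, len 4
end 7: [4, 6, 8, 4] sum 22, len 4
end 8: [6, 8, 4, 8] sum 26, len 4
end 9: [8, 4, 8, 9] sum 29, len 4
end 10: [8, 9, 11] sum 28, len 3
end 11: [9, 11, 3] sum 23, len 3
end 12: [9, 11, 3, 7] sum 30, len 4
end 13: [11, 3, 7, 8] sum 29, len 4
end 14: [7, 8, 8] sum 23, len 3
Shortest qualifying length: 3.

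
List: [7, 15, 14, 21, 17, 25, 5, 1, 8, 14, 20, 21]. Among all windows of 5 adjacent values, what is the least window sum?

48

Each size-5 window and its sum:
(7, 15, 14, 21, 17) → sum 74
(15, 14, 21, 17, 25) → sum 92
(14, 21, 17, 25, 5) → sum 82
(21, 17, 25, 5, 1) → sum 69
(17, 25, 5, 1, 8) → sum 56
(25, 5, 1, 8, 14) → sum 53
(5, 1, 8, 14, 20) → sum 48
(1, 8, 14, 20, 21) → sum 64
Least of these is 48.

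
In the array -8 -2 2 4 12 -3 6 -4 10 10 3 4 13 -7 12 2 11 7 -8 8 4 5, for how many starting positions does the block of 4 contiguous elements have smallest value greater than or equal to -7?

[-8, -2, 2, 4] → min -8
[-2, 2, 4, 12] → min -2  ≥ -7 ✓
[2, 4, 12, -3] → min -3  ≥ -7 ✓
[4, 12, -3, 6] → min -3  ≥ -7 ✓
[12, -3, 6, -4] → min -4  ≥ -7 ✓
[-3, 6, -4, 10] → min -4  ≥ -7 ✓
[6, -4, 10, 10] → min -4  ≥ -7 ✓
[-4, 10, 10, 3] → min -4  ≥ -7 ✓
[10, 10, 3, 4] → min 3  ≥ -7 ✓
[10, 3, 4, 13] → min 3  ≥ -7 ✓
[3, 4, 13, -7] → min -7  ≥ -7 ✓
[4, 13, -7, 12] → min -7  ≥ -7 ✓
[13, -7, 12, 2] → min -7  ≥ -7 ✓
[-7, 12, 2, 11] → min -7  ≥ -7 ✓
[12, 2, 11, 7] → min 2  ≥ -7 ✓
[2, 11, 7, -8] → min -8
[11, 7, -8, 8] → min -8
[7, -8, 8, 4] → min -8
[-8, 8, 4, 5] → min -8
14 windows satisfy the condition.

14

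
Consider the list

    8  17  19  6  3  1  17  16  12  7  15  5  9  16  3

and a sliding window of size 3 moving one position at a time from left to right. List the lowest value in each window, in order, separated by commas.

8, 6, 3, 1, 1, 1, 12, 7, 7, 5, 5, 5, 3

[8, 17, 19] → min 8
[17, 19, 6] → min 6
[19, 6, 3] → min 3
[6, 3, 1] → min 1
[3, 1, 17] → min 1
[1, 17, 16] → min 1
[17, 16, 12] → min 12
[16, 12, 7] → min 7
[12, 7, 15] → min 7
[7, 15, 5] → min 5
[15, 5, 9] → min 5
[5, 9, 16] → min 5
[9, 16, 3] → min 3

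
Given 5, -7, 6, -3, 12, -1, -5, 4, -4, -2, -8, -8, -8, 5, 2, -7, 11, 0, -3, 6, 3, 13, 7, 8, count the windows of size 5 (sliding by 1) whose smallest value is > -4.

4

[5, -7, 6, -3, 12] → min -7
[-7, 6, -3, 12, -1] → min -7
[6, -3, 12, -1, -5] → min -5
[-3, 12, -1, -5, 4] → min -5
[12, -1, -5, 4, -4] → min -5
[-1, -5, 4, -4, -2] → min -5
[-5, 4, -4, -2, -8] → min -8
[4, -4, -2, -8, -8] → min -8
[-4, -2, -8, -8, -8] → min -8
[-2, -8, -8, -8, 5] → min -8
[-8, -8, -8, 5, 2] → min -8
[-8, -8, 5, 2, -7] → min -8
[-8, 5, 2, -7, 11] → min -8
[5, 2, -7, 11, 0] → min -7
[2, -7, 11, 0, -3] → min -7
[-7, 11, 0, -3, 6] → min -7
[11, 0, -3, 6, 3] → min -3  > -4 ✓
[0, -3, 6, 3, 13] → min -3  > -4 ✓
[-3, 6, 3, 13, 7] → min -3  > -4 ✓
[6, 3, 13, 7, 8] → min 3  > -4 ✓
4 windows satisfy the condition.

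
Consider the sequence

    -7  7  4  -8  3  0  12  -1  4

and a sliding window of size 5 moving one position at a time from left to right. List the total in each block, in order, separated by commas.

(-7, 7, 4, -8, 3) → sum -1
(7, 4, -8, 3, 0) → sum 6
(4, -8, 3, 0, 12) → sum 11
(-8, 3, 0, 12, -1) → sum 6
(3, 0, 12, -1, 4) → sum 18

-1, 6, 11, 6, 18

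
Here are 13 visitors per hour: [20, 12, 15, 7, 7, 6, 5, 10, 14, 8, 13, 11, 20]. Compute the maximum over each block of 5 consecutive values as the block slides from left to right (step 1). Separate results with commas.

20, 15, 15, 10, 14, 14, 14, 14, 20

20 12 15 7 7 → max 20
12 15 7 7 6 → max 15
15 7 7 6 5 → max 15
7 7 6 5 10 → max 10
7 6 5 10 14 → max 14
6 5 10 14 8 → max 14
5 10 14 8 13 → max 14
10 14 8 13 11 → max 14
14 8 13 11 20 → max 20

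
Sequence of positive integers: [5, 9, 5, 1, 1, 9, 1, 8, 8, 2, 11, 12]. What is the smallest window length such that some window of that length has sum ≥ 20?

add 5: running sum 5 < 20
add 9: running sum 14 < 20
add 5: running sum 19 < 20
add 1: shortest ending here [5, 9, 5, 1] sum 20, len 4
add 1: shortest ending here [5, 9, 5, 1, 1] sum 21, len 5
add 9: shortest ending here [9, 5, 1, 1, 9] sum 25, len 5
add 1: shortest ending here [9, 5, 1, 1, 9, 1] sum 26, len 6
add 8: shortest ending here [1, 1, 9, 1, 8] sum 20, len 5
add 8: shortest ending here [9, 1, 8, 8] sum 26, len 4
add 2: shortest ending here [9, 1, 8, 8, 2] sum 28, len 5
add 11: shortest ending here [8, 2, 11] sum 21, len 3
add 12: shortest ending here [11, 12] sum 23, len 2
Shortest qualifying length: 2.

2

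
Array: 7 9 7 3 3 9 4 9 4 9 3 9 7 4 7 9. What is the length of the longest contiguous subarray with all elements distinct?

add 7: [7] len 1
add 9: [7, 9] len 2
add 7 (repeat 7, move left end past it): [9, 7] len 2
add 3: [9, 7, 3] len 3
add 3 (repeat 3, move left end past it): [3] len 1
add 9: [3, 9] len 2
add 4: [3, 9, 4] len 3
add 9 (repeat 9, move left end past it): [4, 9] len 2
add 4 (repeat 4, move left end past it): [9, 4] len 2
add 9 (repeat 9, move left end past it): [4, 9] len 2
add 3: [4, 9, 3] len 3
add 9 (repeat 9, move left end past it): [3, 9] len 2
add 7: [3, 9, 7] len 3
add 4: [3, 9, 7, 4] len 4
add 7 (repeat 7, move left end past it): [4, 7] len 2
add 9: [4, 7, 9] len 3
Longest all-distinct length: 4.

4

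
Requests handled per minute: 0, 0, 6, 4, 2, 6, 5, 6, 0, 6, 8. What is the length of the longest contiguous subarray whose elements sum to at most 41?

10

→ 0: sum 0, len 1
→ 0: sum 0, len 2
→ 6: sum 6, len 3
→ 4: sum 10, len 4
→ 2: sum 12, len 5
→ 6: sum 18, len 6
→ 5: sum 23, len 7
→ 6: sum 29, len 8
→ 0: sum 29, len 9
→ 6: sum 35, len 10
→ 8 (dropped 0, 0, 6): sum 37, len 8
Longest length seen: 10.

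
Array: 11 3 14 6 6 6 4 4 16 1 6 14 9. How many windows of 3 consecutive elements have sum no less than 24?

4

11 3 14 → sum 28  ≥ 24 ✓
3 14 6 → sum 23
14 6 6 → sum 26  ≥ 24 ✓
6 6 6 → sum 18
6 6 4 → sum 16
6 4 4 → sum 14
4 4 16 → sum 24  ≥ 24 ✓
4 16 1 → sum 21
16 1 6 → sum 23
1 6 14 → sum 21
6 14 9 → sum 29  ≥ 24 ✓
4 windows satisfy the condition.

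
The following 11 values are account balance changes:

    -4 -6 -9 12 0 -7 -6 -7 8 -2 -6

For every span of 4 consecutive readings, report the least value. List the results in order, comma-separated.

-9, -9, -9, -7, -7, -7, -7, -7

-4 -6 -9 12 → min -9
-6 -9 12 0 → min -9
-9 12 0 -7 → min -9
12 0 -7 -6 → min -7
0 -7 -6 -7 → min -7
-7 -6 -7 8 → min -7
-6 -7 8 -2 → min -7
-7 8 -2 -6 → min -7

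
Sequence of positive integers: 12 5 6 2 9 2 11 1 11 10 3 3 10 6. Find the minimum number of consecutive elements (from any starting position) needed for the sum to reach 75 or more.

12

add 12: running sum 12 < 75
add 5: running sum 17 < 75
add 6: running sum 23 < 75
add 2: running sum 25 < 75
add 9: running sum 34 < 75
add 2: running sum 36 < 75
add 11: running sum 47 < 75
add 1: running sum 48 < 75
add 11: running sum 59 < 75
add 10: running sum 69 < 75
add 3: running sum 72 < 75
end 11: [12, 5, 6, 2, 9, 2, 11, 1, 11, 10, 3, 3] sum 75, len 12
end 12: [12, 5, 6, 2, 9, 2, 11, 1, 11, 10, 3, 3, 10] sum 85, len 13
end 13: [5, 6, 2, 9, 2, 11, 1, 11, 10, 3, 3, 10, 6] sum 79, len 13
Shortest qualifying length: 12.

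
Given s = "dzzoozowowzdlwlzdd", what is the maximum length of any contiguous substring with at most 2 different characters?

[d] 1 distinct, len 1
[d, z] 2 distinct, len 2
[d, z, z] 2 distinct, len 3
[z, z, o] 2 distinct, len 3
[z, z, o, o] 2 distinct, len 4
[z, z, o, o, z] 2 distinct, len 5
[z, z, o, o, z, o] 2 distinct, len 6
[o, w] 2 distinct, len 2
[o, w, o] 2 distinct, len 3
[o, w, o, w] 2 distinct, len 4
[w, z] 2 distinct, len 2
[z, d] 2 distinct, len 2
[d, l] 2 distinct, len 2
[l, w] 2 distinct, len 2
[l, w, l] 2 distinct, len 3
[l, z] 2 distinct, len 2
[z, d] 2 distinct, len 2
[z, d, d] 2 distinct, len 3
Longest length with ≤2 distinct: 6.

6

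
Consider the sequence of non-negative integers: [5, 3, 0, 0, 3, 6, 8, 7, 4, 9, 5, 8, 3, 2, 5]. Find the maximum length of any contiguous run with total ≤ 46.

10

add 5: [5] sum 5, len 1
add 3: [5, 3] sum 8, len 2
add 0: [5, 3, 0] sum 8, len 3
add 0: [5, 3, 0, 0] sum 8, len 4
add 3: [5, 3, 0, 0, 3] sum 11, len 5
add 6: [5, 3, 0, 0, 3, 6] sum 17, len 6
add 8: [5, 3, 0, 0, 3, 6, 8] sum 25, len 7
add 7: [5, 3, 0, 0, 3, 6, 8, 7] sum 32, len 8
add 4: [5, 3, 0, 0, 3, 6, 8, 7, 4] sum 36, len 9
add 9: [5, 3, 0, 0, 3, 6, 8, 7, 4, 9] sum 45, len 10
add 5: [3, 0, 0, 3, 6, 8, 7, 4, 9, 5] sum 45, len 10
add 8: [8, 7, 4, 9, 5, 8] sum 41, len 6
add 3: [8, 7, 4, 9, 5, 8, 3] sum 44, len 7
add 2: [8, 7, 4, 9, 5, 8, 3, 2] sum 46, len 8
add 5: [7, 4, 9, 5, 8, 3, 2, 5] sum 43, len 8
Longest length seen: 10.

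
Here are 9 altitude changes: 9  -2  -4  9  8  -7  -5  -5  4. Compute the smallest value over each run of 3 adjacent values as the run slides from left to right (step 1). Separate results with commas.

(9, -2, -4) → min -4
(-2, -4, 9) → min -4
(-4, 9, 8) → min -4
(9, 8, -7) → min -7
(8, -7, -5) → min -7
(-7, -5, -5) → min -7
(-5, -5, 4) → min -5

-4, -4, -4, -7, -7, -7, -5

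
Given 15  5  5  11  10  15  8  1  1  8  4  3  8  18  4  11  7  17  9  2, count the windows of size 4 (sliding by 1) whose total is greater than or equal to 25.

[15, 5, 5, 11] → sum 36  ≥ 25 ✓
[5, 5, 11, 10] → sum 31  ≥ 25 ✓
[5, 11, 10, 15] → sum 41  ≥ 25 ✓
[11, 10, 15, 8] → sum 44  ≥ 25 ✓
[10, 15, 8, 1] → sum 34  ≥ 25 ✓
[15, 8, 1, 1] → sum 25  ≥ 25 ✓
[8, 1, 1, 8] → sum 18
[1, 1, 8, 4] → sum 14
[1, 8, 4, 3] → sum 16
[8, 4, 3, 8] → sum 23
[4, 3, 8, 18] → sum 33  ≥ 25 ✓
[3, 8, 18, 4] → sum 33  ≥ 25 ✓
[8, 18, 4, 11] → sum 41  ≥ 25 ✓
[18, 4, 11, 7] → sum 40  ≥ 25 ✓
[4, 11, 7, 17] → sum 39  ≥ 25 ✓
[11, 7, 17, 9] → sum 44  ≥ 25 ✓
[7, 17, 9, 2] → sum 35  ≥ 25 ✓
13 windows satisfy the condition.

13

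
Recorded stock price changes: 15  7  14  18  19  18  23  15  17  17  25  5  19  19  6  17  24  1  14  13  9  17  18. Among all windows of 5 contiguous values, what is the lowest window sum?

54

Each size-5 window and its sum:
[15, 7, 14, 18, 19] → sum 73
[7, 14, 18, 19, 18] → sum 76
[14, 18, 19, 18, 23] → sum 92
[18, 19, 18, 23, 15] → sum 93
[19, 18, 23, 15, 17] → sum 92
[18, 23, 15, 17, 17] → sum 90
[23, 15, 17, 17, 25] → sum 97
[15, 17, 17, 25, 5] → sum 79
[17, 17, 25, 5, 19] → sum 83
[17, 25, 5, 19, 19] → sum 85
[25, 5, 19, 19, 6] → sum 74
[5, 19, 19, 6, 17] → sum 66
[19, 19, 6, 17, 24] → sum 85
[19, 6, 17, 24, 1] → sum 67
[6, 17, 24, 1, 14] → sum 62
[17, 24, 1, 14, 13] → sum 69
[24, 1, 14, 13, 9] → sum 61
[1, 14, 13, 9, 17] → sum 54
[14, 13, 9, 17, 18] → sum 71
Lowest of these is 54.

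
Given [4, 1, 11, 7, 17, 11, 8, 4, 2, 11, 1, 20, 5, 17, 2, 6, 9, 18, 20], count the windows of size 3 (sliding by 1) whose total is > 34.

5

[4, 1, 11] → sum 16
[1, 11, 7] → sum 19
[11, 7, 17] → sum 35  > 34 ✓
[7, 17, 11] → sum 35  > 34 ✓
[17, 11, 8] → sum 36  > 34 ✓
[11, 8, 4] → sum 23
[8, 4, 2] → sum 14
[4, 2, 11] → sum 17
[2, 11, 1] → sum 14
[11, 1, 20] → sum 32
[1, 20, 5] → sum 26
[20, 5, 17] → sum 42  > 34 ✓
[5, 17, 2] → sum 24
[17, 2, 6] → sum 25
[2, 6, 9] → sum 17
[6, 9, 18] → sum 33
[9, 18, 20] → sum 47  > 34 ✓
5 windows satisfy the condition.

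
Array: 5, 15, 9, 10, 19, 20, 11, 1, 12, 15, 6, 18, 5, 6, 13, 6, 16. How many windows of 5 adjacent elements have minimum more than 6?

(5, 15, 9, 10, 19) → min 5
(15, 9, 10, 19, 20) → min 9  > 6 ✓
(9, 10, 19, 20, 11) → min 9  > 6 ✓
(10, 19, 20, 11, 1) → min 1
(19, 20, 11, 1, 12) → min 1
(20, 11, 1, 12, 15) → min 1
(11, 1, 12, 15, 6) → min 1
(1, 12, 15, 6, 18) → min 1
(12, 15, 6, 18, 5) → min 5
(15, 6, 18, 5, 6) → min 5
(6, 18, 5, 6, 13) → min 5
(18, 5, 6, 13, 6) → min 5
(5, 6, 13, 6, 16) → min 5
2 windows satisfy the condition.

2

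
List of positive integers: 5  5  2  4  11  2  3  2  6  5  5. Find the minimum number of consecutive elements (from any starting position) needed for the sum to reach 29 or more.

6

add 5: running sum 5 < 29
add 5: running sum 10 < 29
add 2: running sum 12 < 29
add 4: running sum 16 < 29
add 11: running sum 27 < 29
end 5: [5, 5, 2, 4, 11, 2] sum 29, len 6
end 6: [5, 5, 2, 4, 11, 2, 3] sum 32, len 7
end 7: [5, 2, 4, 11, 2, 3, 2] sum 29, len 7
end 8: [2, 4, 11, 2, 3, 2, 6] sum 30, len 7
end 9: [11, 2, 3, 2, 6, 5] sum 29, len 6
end 10: [11, 2, 3, 2, 6, 5, 5] sum 34, len 7
Shortest qualifying length: 6.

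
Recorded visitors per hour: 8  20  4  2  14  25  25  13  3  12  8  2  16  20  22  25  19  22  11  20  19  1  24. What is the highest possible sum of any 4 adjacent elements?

88

Each size-4 window and its sum:
8 20 4 2 → sum 34
20 4 2 14 → sum 40
4 2 14 25 → sum 45
2 14 25 25 → sum 66
14 25 25 13 → sum 77
25 25 13 3 → sum 66
25 13 3 12 → sum 53
13 3 12 8 → sum 36
3 12 8 2 → sum 25
12 8 2 16 → sum 38
8 2 16 20 → sum 46
2 16 20 22 → sum 60
16 20 22 25 → sum 83
20 22 25 19 → sum 86
22 25 19 22 → sum 88
25 19 22 11 → sum 77
19 22 11 20 → sum 72
22 11 20 19 → sum 72
11 20 19 1 → sum 51
20 19 1 24 → sum 64
Highest of these is 88.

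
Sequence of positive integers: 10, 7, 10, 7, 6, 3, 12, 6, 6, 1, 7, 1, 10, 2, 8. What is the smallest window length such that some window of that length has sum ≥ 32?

4

Extend right; whenever the sum reaches 32, record the length and shrink from the left:
add 10: running sum 10 < 32
add 7: running sum 17 < 32
add 10: running sum 27 < 32
end 3: [10, 7, 10, 7] sum 34, len 4
end 4: [10, 7, 10, 7, 6] sum 40, len 5
end 5: [7, 10, 7, 6, 3] sum 33, len 5
end 6: [10, 7, 6, 3, 12] sum 38, len 5
end 7: [7, 6, 3, 12, 6] sum 34, len 5
end 8: [6, 3, 12, 6, 6] sum 33, len 5
end 9: [6, 3, 12, 6, 6, 1] sum 34, len 6
end 10: [12, 6, 6, 1, 7] sum 32, len 5
end 11: [12, 6, 6, 1, 7, 1] sum 33, len 6
end 12: [12, 6, 6, 1, 7, 1, 10] sum 43, len 7
end 13: [6, 6, 1, 7, 1, 10, 2] sum 33, len 7
end 14: [6, 1, 7, 1, 10, 2, 8] sum 35, len 7
Shortest qualifying length: 4.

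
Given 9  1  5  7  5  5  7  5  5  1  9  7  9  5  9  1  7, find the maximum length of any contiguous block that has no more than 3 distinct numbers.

add 9: window [9] (1 distinct), len 1
add 1: window [9, 1] (2 distinct), len 2
add 5: window [9, 1, 5] (3 distinct), len 3
add 7: window [1, 5, 7] (3 distinct), len 3
add 5: window [1, 5, 7, 5] (3 distinct), len 4
add 5: window [1, 5, 7, 5, 5] (3 distinct), len 5
add 7: window [1, 5, 7, 5, 5, 7] (3 distinct), len 6
add 5: window [1, 5, 7, 5, 5, 7, 5] (3 distinct), len 7
add 5: window [1, 5, 7, 5, 5, 7, 5, 5] (3 distinct), len 8
add 1: window [1, 5, 7, 5, 5, 7, 5, 5, 1] (3 distinct), len 9
add 9: window [5, 5, 1, 9] (3 distinct), len 4
add 7: window [1, 9, 7] (3 distinct), len 3
add 9: window [1, 9, 7, 9] (3 distinct), len 4
add 5: window [9, 7, 9, 5] (3 distinct), len 4
add 9: window [9, 7, 9, 5, 9] (3 distinct), len 5
add 1: window [9, 5, 9, 1] (3 distinct), len 4
add 7: window [9, 1, 7] (3 distinct), len 3
Longest length with ≤3 distinct: 9.

9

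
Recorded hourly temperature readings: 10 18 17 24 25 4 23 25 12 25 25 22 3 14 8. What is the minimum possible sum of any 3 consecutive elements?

Window sums for each of the 13 positions:
[10, 18, 17] → sum 45
[18, 17, 24] → sum 59
[17, 24, 25] → sum 66
[24, 25, 4] → sum 53
[25, 4, 23] → sum 52
[4, 23, 25] → sum 52
[23, 25, 12] → sum 60
[25, 12, 25] → sum 62
[12, 25, 25] → sum 62
[25, 25, 22] → sum 72
[25, 22, 3] → sum 50
[22, 3, 14] → sum 39
[3, 14, 8] → sum 25
Minimum of these is 25.

25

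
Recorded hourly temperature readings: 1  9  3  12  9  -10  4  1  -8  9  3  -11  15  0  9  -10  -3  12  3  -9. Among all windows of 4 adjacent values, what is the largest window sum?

Window sums for each of the 17 positions:
(1, 9, 3, 12) → sum 25
(9, 3, 12, 9) → sum 33
(3, 12, 9, -10) → sum 14
(12, 9, -10, 4) → sum 15
(9, -10, 4, 1) → sum 4
(-10, 4, 1, -8) → sum -13
(4, 1, -8, 9) → sum 6
(1, -8, 9, 3) → sum 5
(-8, 9, 3, -11) → sum -7
(9, 3, -11, 15) → sum 16
(3, -11, 15, 0) → sum 7
(-11, 15, 0, 9) → sum 13
(15, 0, 9, -10) → sum 14
(0, 9, -10, -3) → sum -4
(9, -10, -3, 12) → sum 8
(-10, -3, 12, 3) → sum 2
(-3, 12, 3, -9) → sum 3
Largest of these is 33.

33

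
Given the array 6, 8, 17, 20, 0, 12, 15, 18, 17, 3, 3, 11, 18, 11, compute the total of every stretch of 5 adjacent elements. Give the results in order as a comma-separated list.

(6, 8, 17, 20, 0) → sum 51
(8, 17, 20, 0, 12) → sum 57
(17, 20, 0, 12, 15) → sum 64
(20, 0, 12, 15, 18) → sum 65
(0, 12, 15, 18, 17) → sum 62
(12, 15, 18, 17, 3) → sum 65
(15, 18, 17, 3, 3) → sum 56
(18, 17, 3, 3, 11) → sum 52
(17, 3, 3, 11, 18) → sum 52
(3, 3, 11, 18, 11) → sum 46

51, 57, 64, 65, 62, 65, 56, 52, 52, 46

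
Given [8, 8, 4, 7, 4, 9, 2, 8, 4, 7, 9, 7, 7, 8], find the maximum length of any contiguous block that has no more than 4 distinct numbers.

7

[8] 1 distinct, len 1
[8, 8] 1 distinct, len 2
[8, 8, 4] 2 distinct, len 3
[8, 8, 4, 7] 3 distinct, len 4
[8, 8, 4, 7, 4] 3 distinct, len 5
[8, 8, 4, 7, 4, 9] 4 distinct, len 6
[4, 7, 4, 9, 2] 4 distinct, len 5
[4, 9, 2, 8] 4 distinct, len 4
[4, 9, 2, 8, 4] 4 distinct, len 5
[2, 8, 4, 7] 4 distinct, len 4
[8, 4, 7, 9] 4 distinct, len 4
[8, 4, 7, 9, 7] 4 distinct, len 5
[8, 4, 7, 9, 7, 7] 4 distinct, len 6
[8, 4, 7, 9, 7, 7, 8] 4 distinct, len 7
Longest length with ≤4 distinct: 7.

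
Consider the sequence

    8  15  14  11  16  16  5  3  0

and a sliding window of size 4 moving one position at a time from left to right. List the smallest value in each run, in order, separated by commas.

Sliding a size-4 window across the 9 values:
8 15 14 11 → min 8
15 14 11 16 → min 11
14 11 16 16 → min 11
11 16 16 5 → min 5
16 16 5 3 → min 3
16 5 3 0 → min 0

8, 11, 11, 5, 3, 0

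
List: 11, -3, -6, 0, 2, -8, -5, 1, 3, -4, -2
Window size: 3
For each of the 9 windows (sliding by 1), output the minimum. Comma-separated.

(11, -3, -6) → min -6
(-3, -6, 0) → min -6
(-6, 0, 2) → min -6
(0, 2, -8) → min -8
(2, -8, -5) → min -8
(-8, -5, 1) → min -8
(-5, 1, 3) → min -5
(1, 3, -4) → min -4
(3, -4, -2) → min -4

-6, -6, -6, -8, -8, -8, -5, -4, -4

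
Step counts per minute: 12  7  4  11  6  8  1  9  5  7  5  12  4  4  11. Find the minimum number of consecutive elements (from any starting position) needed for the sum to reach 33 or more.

add 12: running sum 12 < 33
add 7: running sum 19 < 33
add 4: running sum 23 < 33
add 11: shortest ending here [12, 7, 4, 11] sum 34, len 4
add 6: shortest ending here [12, 7, 4, 11, 6] sum 40, len 5
add 8: shortest ending here [7, 4, 11, 6, 8] sum 36, len 5
add 1: shortest ending here [7, 4, 11, 6, 8, 1] sum 37, len 6
add 9: shortest ending here [11, 6, 8, 1, 9] sum 35, len 5
add 5: shortest ending here [11, 6, 8, 1, 9, 5] sum 40, len 6
add 7: shortest ending here [6, 8, 1, 9, 5, 7] sum 36, len 6
add 5: shortest ending here [8, 1, 9, 5, 7, 5] sum 35, len 6
add 12: shortest ending here [9, 5, 7, 5, 12] sum 38, len 5
add 4: shortest ending here [5, 7, 5, 12, 4] sum 33, len 5
add 4: shortest ending here [5, 7, 5, 12, 4, 4] sum 37, len 6
add 11: shortest ending here [5, 12, 4, 4, 11] sum 36, len 5
Shortest qualifying length: 4.

4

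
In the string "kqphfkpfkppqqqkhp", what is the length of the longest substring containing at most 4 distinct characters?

Extend right; when distinct count exceeds 4, shrink from the left:
add k: window [k] (1 distinct), len 1
add q: window [k, q] (2 distinct), len 2
add p: window [k, q, p] (3 distinct), len 3
add h: window [k, q, p, h] (4 distinct), len 4
add f: window [q, p, h, f] (4 distinct), len 4
add k: window [p, h, f, k] (4 distinct), len 4
add p: window [p, h, f, k, p] (4 distinct), len 5
add f: window [p, h, f, k, p, f] (4 distinct), len 6
add k: window [p, h, f, k, p, f, k] (4 distinct), len 7
add p: window [p, h, f, k, p, f, k, p] (4 distinct), len 8
add p: window [p, h, f, k, p, f, k, p, p] (4 distinct), len 9
add q: window [f, k, p, f, k, p, p, q] (4 distinct), len 8
add q: window [f, k, p, f, k, p, p, q, q] (4 distinct), len 9
add q: window [f, k, p, f, k, p, p, q, q, q] (4 distinct), len 10
add k: window [f, k, p, f, k, p, p, q, q, q, k] (4 distinct), len 11
add h: window [k, p, p, q, q, q, k, h] (4 distinct), len 8
add p: window [k, p, p, q, q, q, k, h, p] (4 distinct), len 9
Longest length with ≤4 distinct: 11.

11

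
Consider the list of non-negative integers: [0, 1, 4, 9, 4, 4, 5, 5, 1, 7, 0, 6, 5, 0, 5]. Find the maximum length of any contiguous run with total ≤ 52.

[0] sum 0 len 1
[0, 1] sum 1 len 2
[0, 1, 4] sum 5 len 3
[0, 1, 4, 9] sum 14 len 4
[0, 1, 4, 9, 4] sum 18 len 5
[0, 1, 4, 9, 4, 4] sum 22 len 6
[0, 1, 4, 9, 4, 4, 5] sum 27 len 7
[0, 1, 4, 9, 4, 4, 5, 5] sum 32 len 8
[0, 1, 4, 9, 4, 4, 5, 5, 1] sum 33 len 9
[0, 1, 4, 9, 4, 4, 5, 5, 1, 7] sum 40 len 10
[0, 1, 4, 9, 4, 4, 5, 5, 1, 7, 0] sum 40 len 11
[0, 1, 4, 9, 4, 4, 5, 5, 1, 7, 0, 6] sum 46 len 12
[0, 1, 4, 9, 4, 4, 5, 5, 1, 7, 0, 6, 5] sum 51 len 13
[0, 1, 4, 9, 4, 4, 5, 5, 1, 7, 0, 6, 5, 0] sum 51 len 14
[9, 4, 4, 5, 5, 1, 7, 0, 6, 5, 0, 5] sum 51 len 12
Longest length seen: 14.

14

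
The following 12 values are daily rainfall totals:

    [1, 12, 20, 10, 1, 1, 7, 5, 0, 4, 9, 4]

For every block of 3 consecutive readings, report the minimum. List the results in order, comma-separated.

1 12 20 → min 1
12 20 10 → min 10
20 10 1 → min 1
10 1 1 → min 1
1 1 7 → min 1
1 7 5 → min 1
7 5 0 → min 0
5 0 4 → min 0
0 4 9 → min 0
4 9 4 → min 4

1, 10, 1, 1, 1, 1, 0, 0, 0, 4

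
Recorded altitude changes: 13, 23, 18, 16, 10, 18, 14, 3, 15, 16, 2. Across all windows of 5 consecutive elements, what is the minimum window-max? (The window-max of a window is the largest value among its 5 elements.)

13 23 18 16 10 → max 23
23 18 16 10 18 → max 23
18 16 10 18 14 → max 18
16 10 18 14 3 → max 18
10 18 14 3 15 → max 18
18 14 3 15 16 → max 18
14 3 15 16 2 → max 16
Minimum of these is 16.

16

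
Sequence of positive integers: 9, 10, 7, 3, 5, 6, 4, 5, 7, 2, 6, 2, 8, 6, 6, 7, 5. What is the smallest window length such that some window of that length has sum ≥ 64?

add 9: running sum 9 < 64
add 10: running sum 19 < 64
add 7: running sum 26 < 64
add 3: running sum 29 < 64
add 5: running sum 34 < 64
add 6: running sum 40 < 64
add 4: running sum 44 < 64
add 5: running sum 49 < 64
add 7: running sum 56 < 64
add 2: running sum 58 < 64
add 6: shortest ending here [9, 10, 7, 3, 5, 6, 4, 5, 7, 2, 6] sum 64, len 11
add 2: shortest ending here [9, 10, 7, 3, 5, 6, 4, 5, 7, 2, 6, 2] sum 66, len 12
add 8: shortest ending here [10, 7, 3, 5, 6, 4, 5, 7, 2, 6, 2, 8] sum 65, len 12
add 6: shortest ending here [10, 7, 3, 5, 6, 4, 5, 7, 2, 6, 2, 8, 6] sum 71, len 13
add 6: shortest ending here [7, 3, 5, 6, 4, 5, 7, 2, 6, 2, 8, 6, 6] sum 67, len 13
add 7: shortest ending here [5, 6, 4, 5, 7, 2, 6, 2, 8, 6, 6, 7] sum 64, len 12
add 5: shortest ending here [6, 4, 5, 7, 2, 6, 2, 8, 6, 6, 7, 5] sum 64, len 12
Shortest qualifying length: 11.

11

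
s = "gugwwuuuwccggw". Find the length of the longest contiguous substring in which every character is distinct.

3

add g: [g] len 1
add u: [g, u] len 2
add g (repeat g, move left end past it): [u, g] len 2
add w: [u, g, w] len 3
add w (repeat w, move left end past it): [w] len 1
add u: [w, u] len 2
add u (repeat u, move left end past it): [u] len 1
add u (repeat u, move left end past it): [u] len 1
add w: [u, w] len 2
add c: [u, w, c] len 3
add c (repeat c, move left end past it): [c] len 1
add g: [c, g] len 2
add g (repeat g, move left end past it): [g] len 1
add w: [g, w] len 2
Longest all-distinct length: 3.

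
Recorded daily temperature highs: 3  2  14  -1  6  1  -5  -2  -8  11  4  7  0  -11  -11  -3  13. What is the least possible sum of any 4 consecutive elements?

Each size-4 window and its sum:
(3, 2, 14, -1) → sum 18
(2, 14, -1, 6) → sum 21
(14, -1, 6, 1) → sum 20
(-1, 6, 1, -5) → sum 1
(6, 1, -5, -2) → sum 0
(1, -5, -2, -8) → sum -14
(-5, -2, -8, 11) → sum -4
(-2, -8, 11, 4) → sum 5
(-8, 11, 4, 7) → sum 14
(11, 4, 7, 0) → sum 22
(4, 7, 0, -11) → sum 0
(7, 0, -11, -11) → sum -15
(0, -11, -11, -3) → sum -25
(-11, -11, -3, 13) → sum -12
Least of these is -25.

-25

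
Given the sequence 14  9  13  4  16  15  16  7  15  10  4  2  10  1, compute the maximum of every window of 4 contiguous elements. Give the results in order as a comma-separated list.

14, 16, 16, 16, 16, 16, 16, 15, 15, 10, 10

Sliding a size-4 window across the 14 values:
14 9 13 4 → max 14
9 13 4 16 → max 16
13 4 16 15 → max 16
4 16 15 16 → max 16
16 15 16 7 → max 16
15 16 7 15 → max 16
16 7 15 10 → max 16
7 15 10 4 → max 15
15 10 4 2 → max 15
10 4 2 10 → max 10
4 2 10 1 → max 10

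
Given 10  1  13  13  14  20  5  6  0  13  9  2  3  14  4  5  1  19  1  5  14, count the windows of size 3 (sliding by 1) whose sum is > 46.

(10, 1, 13) → sum 24
(1, 13, 13) → sum 27
(13, 13, 14) → sum 40
(13, 14, 20) → sum 47  > 46 ✓
(14, 20, 5) → sum 39
(20, 5, 6) → sum 31
(5, 6, 0) → sum 11
(6, 0, 13) → sum 19
(0, 13, 9) → sum 22
(13, 9, 2) → sum 24
(9, 2, 3) → sum 14
(2, 3, 14) → sum 19
(3, 14, 4) → sum 21
(14, 4, 5) → sum 23
(4, 5, 1) → sum 10
(5, 1, 19) → sum 25
(1, 19, 1) → sum 21
(19, 1, 5) → sum 25
(1, 5, 14) → sum 20
1 window satisfy the condition.

1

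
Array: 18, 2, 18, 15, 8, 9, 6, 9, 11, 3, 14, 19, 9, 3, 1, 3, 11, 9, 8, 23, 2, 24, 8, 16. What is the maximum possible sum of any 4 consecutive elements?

57

[18, 2, 18, 15] → sum 53
[2, 18, 15, 8] → sum 43
[18, 15, 8, 9] → sum 50
[15, 8, 9, 6] → sum 38
[8, 9, 6, 9] → sum 32
[9, 6, 9, 11] → sum 35
[6, 9, 11, 3] → sum 29
[9, 11, 3, 14] → sum 37
[11, 3, 14, 19] → sum 47
[3, 14, 19, 9] → sum 45
[14, 19, 9, 3] → sum 45
[19, 9, 3, 1] → sum 32
[9, 3, 1, 3] → sum 16
[3, 1, 3, 11] → sum 18
[1, 3, 11, 9] → sum 24
[3, 11, 9, 8] → sum 31
[11, 9, 8, 23] → sum 51
[9, 8, 23, 2] → sum 42
[8, 23, 2, 24] → sum 57
[23, 2, 24, 8] → sum 57
[2, 24, 8, 16] → sum 50
Maximum of these is 57.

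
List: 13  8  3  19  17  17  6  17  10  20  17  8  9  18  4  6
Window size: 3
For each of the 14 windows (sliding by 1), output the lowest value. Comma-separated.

Sliding a size-3 window across the 16 values:
13 8 3 → min 3
8 3 19 → min 3
3 19 17 → min 3
19 17 17 → min 17
17 17 6 → min 6
17 6 17 → min 6
6 17 10 → min 6
17 10 20 → min 10
10 20 17 → min 10
20 17 8 → min 8
17 8 9 → min 8
8 9 18 → min 8
9 18 4 → min 4
18 4 6 → min 4

3, 3, 3, 17, 6, 6, 6, 10, 10, 8, 8, 8, 4, 4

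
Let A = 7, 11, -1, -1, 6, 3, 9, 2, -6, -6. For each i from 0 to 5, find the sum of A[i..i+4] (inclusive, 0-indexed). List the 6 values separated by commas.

(7, 11, -1, -1, 6) → sum 22
(11, -1, -1, 6, 3) → sum 18
(-1, -1, 6, 3, 9) → sum 16
(-1, 6, 3, 9, 2) → sum 19
(6, 3, 9, 2, -6) → sum 14
(3, 9, 2, -6, -6) → sum 2

22, 18, 16, 19, 14, 2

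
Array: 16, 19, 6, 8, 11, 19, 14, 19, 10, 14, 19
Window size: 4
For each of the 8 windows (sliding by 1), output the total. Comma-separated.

49, 44, 44, 52, 63, 62, 57, 62

16 19 6 8 → sum 49
19 6 8 11 → sum 44
6 8 11 19 → sum 44
8 11 19 14 → sum 52
11 19 14 19 → sum 63
19 14 19 10 → sum 62
14 19 10 14 → sum 57
19 10 14 19 → sum 62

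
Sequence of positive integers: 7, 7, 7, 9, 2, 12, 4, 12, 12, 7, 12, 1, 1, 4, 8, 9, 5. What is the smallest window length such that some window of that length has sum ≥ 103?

add 7: running sum 7 < 103
add 7: running sum 14 < 103
add 7: running sum 21 < 103
add 9: running sum 30 < 103
add 2: running sum 32 < 103
add 12: running sum 44 < 103
add 4: running sum 48 < 103
add 12: running sum 60 < 103
add 12: running sum 72 < 103
add 7: running sum 79 < 103
add 12: running sum 91 < 103
add 1: running sum 92 < 103
add 1: running sum 93 < 103
add 4: running sum 97 < 103
add 8: shortest ending here [7, 7, 7, 9, 2, 12, 4, 12, 12, 7, 12, 1, 1, 4, 8] sum 105, len 15
add 9: shortest ending here [7, 7, 9, 2, 12, 4, 12, 12, 7, 12, 1, 1, 4, 8, 9] sum 107, len 15
add 5: shortest ending here [7, 9, 2, 12, 4, 12, 12, 7, 12, 1, 1, 4, 8, 9, 5] sum 105, len 15
Shortest qualifying length: 15.

15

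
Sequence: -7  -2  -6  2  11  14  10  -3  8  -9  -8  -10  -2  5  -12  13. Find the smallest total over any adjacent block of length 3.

Window sums for each of the 14 positions:
(-7, -2, -6) → sum -15
(-2, -6, 2) → sum -6
(-6, 2, 11) → sum 7
(2, 11, 14) → sum 27
(11, 14, 10) → sum 35
(14, 10, -3) → sum 21
(10, -3, 8) → sum 15
(-3, 8, -9) → sum -4
(8, -9, -8) → sum -9
(-9, -8, -10) → sum -27
(-8, -10, -2) → sum -20
(-10, -2, 5) → sum -7
(-2, 5, -12) → sum -9
(5, -12, 13) → sum 6
Smallest of these is -27.

-27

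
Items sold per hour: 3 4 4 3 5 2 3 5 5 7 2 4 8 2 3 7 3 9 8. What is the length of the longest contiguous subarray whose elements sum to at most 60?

[3] sum 3 len 1
[3, 4] sum 7 len 2
[3, 4, 4] sum 11 len 3
[3, 4, 4, 3] sum 14 len 4
[3, 4, 4, 3, 5] sum 19 len 5
[3, 4, 4, 3, 5, 2] sum 21 len 6
[3, 4, 4, 3, 5, 2, 3] sum 24 len 7
[3, 4, 4, 3, 5, 2, 3, 5] sum 29 len 8
[3, 4, 4, 3, 5, 2, 3, 5, 5] sum 34 len 9
[3, 4, 4, 3, 5, 2, 3, 5, 5, 7] sum 41 len 10
[3, 4, 4, 3, 5, 2, 3, 5, 5, 7, 2] sum 43 len 11
[3, 4, 4, 3, 5, 2, 3, 5, 5, 7, 2, 4] sum 47 len 12
[3, 4, 4, 3, 5, 2, 3, 5, 5, 7, 2, 4, 8] sum 55 len 13
[3, 4, 4, 3, 5, 2, 3, 5, 5, 7, 2, 4, 8, 2] sum 57 len 14
[3, 4, 4, 3, 5, 2, 3, 5, 5, 7, 2, 4, 8, 2, 3] sum 60 len 15
[4, 3, 5, 2, 3, 5, 5, 7, 2, 4, 8, 2, 3, 7] sum 60 len 14
[3, 5, 2, 3, 5, 5, 7, 2, 4, 8, 2, 3, 7, 3] sum 59 len 14
[2, 3, 5, 5, 7, 2, 4, 8, 2, 3, 7, 3, 9] sum 60 len 13
[5, 7, 2, 4, 8, 2, 3, 7, 3, 9, 8] sum 58 len 11
Longest length seen: 15.

15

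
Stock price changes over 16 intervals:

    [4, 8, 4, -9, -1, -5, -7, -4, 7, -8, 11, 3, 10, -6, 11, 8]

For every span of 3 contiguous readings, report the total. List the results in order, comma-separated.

Sliding a size-3 window across the 16 values:
4 8 4 → sum 16
8 4 -9 → sum 3
4 -9 -1 → sum -6
-9 -1 -5 → sum -15
-1 -5 -7 → sum -13
-5 -7 -4 → sum -16
-7 -4 7 → sum -4
-4 7 -8 → sum -5
7 -8 11 → sum 10
-8 11 3 → sum 6
11 3 10 → sum 24
3 10 -6 → sum 7
10 -6 11 → sum 15
-6 11 8 → sum 13

16, 3, -6, -15, -13, -16, -4, -5, 10, 6, 24, 7, 15, 13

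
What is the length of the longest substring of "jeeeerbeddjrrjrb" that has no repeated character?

4

add j: [j] len 1
add e: [j, e] len 2
add e (repeat e, move left end past it): [e] len 1
add e (repeat e, move left end past it): [e] len 1
add e (repeat e, move left end past it): [e] len 1
add r: [e, r] len 2
add b: [e, r, b] len 3
add e (repeat e, move left end past it): [r, b, e] len 3
add d: [r, b, e, d] len 4
add d (repeat d, move left end past it): [d] len 1
add j: [d, j] len 2
add r: [d, j, r] len 3
add r (repeat r, move left end past it): [r] len 1
add j: [r, j] len 2
add r (repeat r, move left end past it): [j, r] len 2
add b: [j, r, b] len 3
Longest all-distinct length: 4.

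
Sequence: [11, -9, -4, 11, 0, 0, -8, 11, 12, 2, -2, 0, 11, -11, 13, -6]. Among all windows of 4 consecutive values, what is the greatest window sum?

[11, -9, -4, 11] → sum 9
[-9, -4, 11, 0] → sum -2
[-4, 11, 0, 0] → sum 7
[11, 0, 0, -8] → sum 3
[0, 0, -8, 11] → sum 3
[0, -8, 11, 12] → sum 15
[-8, 11, 12, 2] → sum 17
[11, 12, 2, -2] → sum 23
[12, 2, -2, 0] → sum 12
[2, -2, 0, 11] → sum 11
[-2, 0, 11, -11] → sum -2
[0, 11, -11, 13] → sum 13
[11, -11, 13, -6] → sum 7
Greatest of these is 23.

23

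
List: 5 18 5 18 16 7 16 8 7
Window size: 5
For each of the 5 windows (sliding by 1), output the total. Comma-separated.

62, 64, 62, 65, 54

Sliding a size-5 window across the 9 values:
5 18 5 18 16 → sum 62
18 5 18 16 7 → sum 64
5 18 16 7 16 → sum 62
18 16 7 16 8 → sum 65
16 7 16 8 7 → sum 54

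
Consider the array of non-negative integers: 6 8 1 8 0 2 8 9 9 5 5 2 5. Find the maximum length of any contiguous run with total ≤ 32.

6

Extend to the right; shrink from the left whenever the sum exceeds 32:
→ 6: sum 6, len 1
→ 8: sum 14, len 2
→ 1: sum 15, len 3
→ 8: sum 23, len 4
→ 0: sum 23, len 5
→ 2: sum 25, len 6
→ 8 (dropped 6): sum 27, len 6
→ 9 (dropped 8): sum 28, len 6
→ 9 (dropped 1, 8): sum 28, len 5
→ 5 (dropped 0, 2): sum 31, len 4
→ 5 (dropped 8): sum 28, len 4
→ 2: sum 30, len 5
→ 5 (dropped 9): sum 26, len 5
Longest length seen: 6.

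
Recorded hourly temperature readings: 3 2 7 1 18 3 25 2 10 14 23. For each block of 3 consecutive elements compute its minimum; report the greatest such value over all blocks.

3 2 7 → min 2
2 7 1 → min 1
7 1 18 → min 1
1 18 3 → min 1
18 3 25 → min 3
3 25 2 → min 2
25 2 10 → min 2
2 10 14 → min 2
10 14 23 → min 10
Greatest of these is 10.

10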